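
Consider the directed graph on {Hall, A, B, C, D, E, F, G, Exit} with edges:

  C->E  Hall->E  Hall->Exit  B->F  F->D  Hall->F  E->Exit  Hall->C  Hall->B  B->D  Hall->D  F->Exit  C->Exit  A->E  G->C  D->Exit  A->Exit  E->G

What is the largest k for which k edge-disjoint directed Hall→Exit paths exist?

Assign every edge capacity 1; by Menger, the answer equals the max flow.
Path Hall→Exit (+1); total 1.
Path Hall→C→Exit (+1); total 2.
Path Hall→D→Exit (+1); total 3.
Path Hall→E→Exit (+1); total 4.
Path Hall→F→Exit (+1); total 5.
No residual Hall→Exit path; max flow = 5.
Certifying cut of size 5: {D→Exit, F→Exit, Hall→C, Hall→E, Hall→Exit}.

5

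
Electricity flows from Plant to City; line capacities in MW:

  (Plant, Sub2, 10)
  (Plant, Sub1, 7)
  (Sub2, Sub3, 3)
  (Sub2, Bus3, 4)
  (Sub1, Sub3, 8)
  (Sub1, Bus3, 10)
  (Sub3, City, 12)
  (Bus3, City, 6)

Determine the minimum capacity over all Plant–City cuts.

14

Augment Plant→Sub2→Sub3→City: bottleneck 3, flow now 3.
Augment Plant→Sub2→Bus3→City: bottleneck 4, flow now 7.
Augment Plant→Sub1→Sub3→City: bottleneck 7, flow now 14.
No augmenting path remains; maximum flow = 14.
By max-flow min-cut, the minimum cut capacity equals the max flow.
In the residual graph, reachable from Plant: {Plant, Sub2}.
Min-cut edges: Plant→Sub1 (7), Sub2→Sub3 (3), Sub2→Bus3 (4); capacity 7 + 3 + 4 = 14.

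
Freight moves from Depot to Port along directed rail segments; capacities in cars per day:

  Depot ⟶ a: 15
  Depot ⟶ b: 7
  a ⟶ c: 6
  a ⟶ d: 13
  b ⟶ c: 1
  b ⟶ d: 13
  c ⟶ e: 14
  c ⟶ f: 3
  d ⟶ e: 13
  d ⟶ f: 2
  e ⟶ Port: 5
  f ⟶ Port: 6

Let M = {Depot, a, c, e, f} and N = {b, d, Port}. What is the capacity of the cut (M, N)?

31

Edges leaving {Depot, a, c, e, f}: Depot→b (7), a→d (13), e→Port (5), f→Port (6).
Cut capacity = 7 + 13 + 5 + 6 = 31.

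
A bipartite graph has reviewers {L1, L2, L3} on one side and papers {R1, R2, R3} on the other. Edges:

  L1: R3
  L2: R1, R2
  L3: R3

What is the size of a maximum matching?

2

Unit-capacity flow: source→left, listed edges, right→sink; max matching = max flow.
Augmenting path L1→R3 (+1); matched 1.
Augmenting path L2→R1 (+1); matched 2.
No augmenting path remains; maximum matching = 2.
König certificate: {L2, R3} is a vertex cover of size 2 (every listed pair touches it), so no matching can be larger.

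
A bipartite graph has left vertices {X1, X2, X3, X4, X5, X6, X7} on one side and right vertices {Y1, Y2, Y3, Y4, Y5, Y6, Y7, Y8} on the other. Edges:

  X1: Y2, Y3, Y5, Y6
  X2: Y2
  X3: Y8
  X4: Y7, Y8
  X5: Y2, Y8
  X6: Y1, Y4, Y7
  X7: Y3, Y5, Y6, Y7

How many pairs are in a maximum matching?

6

Unit-capacity flow: source→left, listed edges, right→sink; max matching = max flow.
Augmenting path X1→Y2 (+1); matched 1.
Augmenting path X3→Y8 (+1); matched 2.
Augmenting path X4→Y7 (+1); matched 3.
Augmenting path X6→Y1 (+1); matched 4.
Augmenting path X7→Y3 (+1); matched 5.
Augmenting path X2→Y2→X1→Y5 (+1); matched 6.
No augmenting path remains; maximum matching = 6.
König certificate: {X1, X4, X6, X7, Y2, Y8} is a vertex cover of size 6 (every listed pair touches it), so no matching can be larger.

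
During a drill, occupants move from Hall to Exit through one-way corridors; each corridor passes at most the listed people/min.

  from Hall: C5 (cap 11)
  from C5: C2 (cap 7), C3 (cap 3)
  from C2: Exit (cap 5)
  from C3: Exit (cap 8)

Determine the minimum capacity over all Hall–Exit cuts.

Augment Hall→C5→C2→Exit: bottleneck 5, flow now 5.
Augment Hall→C5→C3→Exit: bottleneck 3, flow now 8.
No augmenting path remains; maximum flow = 8.
By max-flow min-cut, the minimum cut capacity equals the max flow.
In the residual graph, reachable from Hall: {Hall, C5, C2}.
Min-cut edges: C5→C3 (3), C2→Exit (5); capacity 3 + 5 = 8.

8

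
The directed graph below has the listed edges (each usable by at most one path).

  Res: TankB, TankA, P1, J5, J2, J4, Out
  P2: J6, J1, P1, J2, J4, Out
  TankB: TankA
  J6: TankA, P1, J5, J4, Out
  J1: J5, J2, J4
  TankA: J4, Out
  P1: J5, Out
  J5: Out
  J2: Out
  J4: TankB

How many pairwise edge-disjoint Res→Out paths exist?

Assign every edge capacity 1; by Menger, the answer equals the max flow.
Path Res→Out (+1); total 1.
Path Res→TankA→Out (+1); total 2.
Path Res→P1→Out (+1); total 3.
Path Res→J5→Out (+1); total 4.
Path Res→J2→Out (+1); total 5.
No residual Res→Out path; max flow = 5.
Certifying cut of size 5: {Res→J2, Res→J5, Res→Out, Res→P1, TankA→Out}.

5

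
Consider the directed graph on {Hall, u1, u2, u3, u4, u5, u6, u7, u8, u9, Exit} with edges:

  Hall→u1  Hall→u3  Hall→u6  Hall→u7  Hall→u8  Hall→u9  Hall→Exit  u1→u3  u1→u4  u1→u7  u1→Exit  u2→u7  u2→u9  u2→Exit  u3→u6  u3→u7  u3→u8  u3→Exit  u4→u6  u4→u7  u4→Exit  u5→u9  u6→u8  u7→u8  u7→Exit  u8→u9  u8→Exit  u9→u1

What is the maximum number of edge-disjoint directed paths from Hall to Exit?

Assign every edge capacity 1; by Menger, the answer equals the max flow.
Path Hall→Exit (+1); total 1.
Path Hall→u1→Exit (+1); total 2.
Path Hall→u3→Exit (+1); total 3.
Path Hall→u7→Exit (+1); total 4.
Path Hall→u8→Exit (+1); total 5.
Path Hall→u9→u1→u4→Exit (+1); total 6.
No residual Hall→Exit path; max flow = 6.
Certifying cut of size 6: {Hall→Exit, Hall→u1, Hall→u3, Hall→u7, u8→Exit, u9→u1}.

6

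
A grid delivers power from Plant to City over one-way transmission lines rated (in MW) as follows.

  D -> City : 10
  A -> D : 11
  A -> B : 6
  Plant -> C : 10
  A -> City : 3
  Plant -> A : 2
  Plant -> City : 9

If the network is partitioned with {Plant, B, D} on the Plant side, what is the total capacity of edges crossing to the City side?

Edges leaving {Plant, B, D}: Plant→A (2), Plant→C (10), Plant→City (9), D→City (10).
Cut capacity = 2 + 10 + 9 + 10 = 31.

31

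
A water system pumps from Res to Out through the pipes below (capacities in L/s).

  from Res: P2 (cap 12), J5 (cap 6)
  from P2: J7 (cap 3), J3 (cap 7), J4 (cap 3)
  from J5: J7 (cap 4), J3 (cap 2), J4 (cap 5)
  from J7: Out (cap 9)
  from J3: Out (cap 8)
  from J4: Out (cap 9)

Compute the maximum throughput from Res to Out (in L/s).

Augment Res→P2→J7→Out: bottleneck 3, flow now 3.
Augment Res→P2→J3→Out: bottleneck 7, flow now 10.
Augment Res→P2→J4→Out: bottleneck 2, flow now 12.
Augment Res→J5→J7→Out: bottleneck 4, flow now 16.
Augment Res→J5→J3→Out: bottleneck 1, flow now 17.
Augment Res→J5→J4→Out: bottleneck 1, flow now 18.
No augmenting path remains; maximum flow = 18.
In the residual graph, reachable from Res: {Res}.
Min-cut edges: Res→P2 (12), Res→J5 (6); capacity 12 + 6 = 18.
This cut is saturated, so no flow can exceed 18.

18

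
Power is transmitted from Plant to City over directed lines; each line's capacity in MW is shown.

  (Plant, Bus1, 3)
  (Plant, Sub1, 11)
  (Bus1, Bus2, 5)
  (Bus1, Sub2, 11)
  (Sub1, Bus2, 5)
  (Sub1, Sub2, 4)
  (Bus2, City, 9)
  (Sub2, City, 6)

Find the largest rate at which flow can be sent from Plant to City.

Augment Plant→Bus1→Bus2→City: bottleneck 3, flow now 3.
Augment Plant→Sub1→Bus2→City: bottleneck 5, flow now 8.
Augment Plant→Sub1→Sub2→City: bottleneck 4, flow now 12.
No augmenting path remains; maximum flow = 12.
In the residual graph, reachable from Plant: {Plant, Sub1}.
Min-cut edges: Plant→Bus1 (3), Sub1→Bus2 (5), Sub1→Sub2 (4); capacity 3 + 5 + 4 = 12.
This cut is saturated, so no flow can exceed 12.

12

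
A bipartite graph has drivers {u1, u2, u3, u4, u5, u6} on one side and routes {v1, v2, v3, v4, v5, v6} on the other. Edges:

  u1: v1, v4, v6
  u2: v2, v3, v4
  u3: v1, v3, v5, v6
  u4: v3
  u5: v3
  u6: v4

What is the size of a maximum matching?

5

Unit-capacity flow: source→left, listed edges, right→sink; max matching = max flow.
Augmenting path u1→v1 (+1); matched 1.
Augmenting path u2→v2 (+1); matched 2.
Augmenting path u3→v3 (+1); matched 3.
Augmenting path u6→v4 (+1); matched 4.
Augmenting path u4→v3→u3→v5 (+1); matched 5.
No augmenting path remains; maximum matching = 5.
König certificate: {u1, u2, u3, u6, v3} is a vertex cover of size 5 (every listed pair touches it), so no matching can be larger.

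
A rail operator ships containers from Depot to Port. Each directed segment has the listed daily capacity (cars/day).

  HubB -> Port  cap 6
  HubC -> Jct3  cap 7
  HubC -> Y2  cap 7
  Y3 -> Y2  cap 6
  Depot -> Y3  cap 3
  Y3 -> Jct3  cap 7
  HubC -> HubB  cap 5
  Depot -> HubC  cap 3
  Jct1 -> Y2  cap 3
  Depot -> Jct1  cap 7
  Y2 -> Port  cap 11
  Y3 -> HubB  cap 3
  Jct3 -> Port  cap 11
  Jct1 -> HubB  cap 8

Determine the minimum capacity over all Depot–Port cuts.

Augment Depot→Y3→Y2→Port: bottleneck 3, flow now 3.
Augment Depot→HubC→Y2→Port: bottleneck 3, flow now 6.
Augment Depot→Jct1→Y2→Port: bottleneck 3, flow now 9.
Augment Depot→Jct1→HubB→Port: bottleneck 4, flow now 13.
No augmenting path remains; maximum flow = 13.
By max-flow min-cut, the minimum cut capacity equals the max flow.
In the residual graph, reachable from Depot: {Depot}.
Min-cut edges: Depot→Y3 (3), Depot→HubC (3), Depot→Jct1 (7); capacity 3 + 3 + 7 = 13.

13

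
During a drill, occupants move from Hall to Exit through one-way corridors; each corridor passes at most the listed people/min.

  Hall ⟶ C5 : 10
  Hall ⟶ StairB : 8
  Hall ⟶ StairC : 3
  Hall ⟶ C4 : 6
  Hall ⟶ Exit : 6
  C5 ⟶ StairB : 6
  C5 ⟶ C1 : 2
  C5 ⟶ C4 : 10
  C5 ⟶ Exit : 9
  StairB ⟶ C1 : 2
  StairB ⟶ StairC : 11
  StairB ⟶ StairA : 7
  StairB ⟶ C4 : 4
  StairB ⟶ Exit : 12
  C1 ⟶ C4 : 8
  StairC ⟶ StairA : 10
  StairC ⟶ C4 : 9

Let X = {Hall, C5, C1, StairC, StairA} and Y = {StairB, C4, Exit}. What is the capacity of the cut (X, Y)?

Edges leaving {Hall, C5, C1, StairC, StairA}: Hall→StairB (8), Hall→C4 (6), Hall→Exit (6), C5→StairB (6), C5→C4 (10), C5→Exit (9), C1→C4 (8), StairC→C4 (9).
Cut capacity = 8 + 6 + 6 + 6 + 10 + 9 + 8 + 9 = 62.

62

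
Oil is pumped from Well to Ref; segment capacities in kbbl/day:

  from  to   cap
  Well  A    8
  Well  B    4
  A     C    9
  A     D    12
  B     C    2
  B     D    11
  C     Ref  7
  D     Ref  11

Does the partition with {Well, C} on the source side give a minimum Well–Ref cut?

No — its capacity is 19, but the minimum cut has capacity 12.

Given cut capacity: 8 + 4 + 7 = 19.
Augment Well→A→C→Ref: bottleneck 7, flow now 7.
Augment Well→A→D→Ref: bottleneck 1, flow now 8.
Augment Well→B→D→Ref: bottleneck 4, flow now 12.
No augmenting path remains; maximum flow = 12.
In the residual graph, reachable from Well: {Well}.
Min-cut edges: Well→A (8), Well→B (4); capacity 8 + 4 = 12.
Cut capacity 19 exceeds the max flow 12, so it is not minimum.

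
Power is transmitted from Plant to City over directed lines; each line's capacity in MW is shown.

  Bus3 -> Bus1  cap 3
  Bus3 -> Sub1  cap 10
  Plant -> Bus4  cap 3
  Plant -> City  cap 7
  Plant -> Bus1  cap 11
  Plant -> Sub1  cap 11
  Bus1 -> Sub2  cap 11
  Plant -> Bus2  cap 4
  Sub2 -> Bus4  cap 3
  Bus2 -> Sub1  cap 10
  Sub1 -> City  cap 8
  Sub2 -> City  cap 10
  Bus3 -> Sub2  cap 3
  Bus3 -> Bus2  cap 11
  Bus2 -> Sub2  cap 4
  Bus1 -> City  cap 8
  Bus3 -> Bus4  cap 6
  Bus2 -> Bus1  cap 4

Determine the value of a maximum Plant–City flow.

Augment Plant→City: bottleneck 7, flow now 7.
Augment Plant→Bus1→City: bottleneck 8, flow now 15.
Augment Plant→Sub1→City: bottleneck 8, flow now 23.
Augment Plant→Bus2→Sub2→City: bottleneck 4, flow now 27.
Augment Plant→Bus1→Sub2→City: bottleneck 3, flow now 30.
No augmenting path remains; maximum flow = 30.
In the residual graph, reachable from Plant: {Plant, Sub1, Bus4}.
Min-cut edges: Plant→Bus2 (4), Plant→Bus1 (11), Plant→City (7), Sub1→City (8); capacity 4 + 11 + 7 + 8 = 30.
This cut is saturated, so no flow can exceed 30.

30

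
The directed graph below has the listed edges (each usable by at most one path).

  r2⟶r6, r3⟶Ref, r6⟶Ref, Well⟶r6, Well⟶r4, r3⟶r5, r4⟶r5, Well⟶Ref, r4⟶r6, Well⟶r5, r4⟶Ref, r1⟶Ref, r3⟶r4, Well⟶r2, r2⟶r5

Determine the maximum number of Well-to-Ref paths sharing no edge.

3

Assign every edge capacity 1; by Menger, the answer equals the max flow.
Path Well→Ref (+1); total 1.
Path Well→r4→Ref (+1); total 2.
Path Well→r6→Ref (+1); total 3.
No residual Well→Ref path; max flow = 3.
Certifying cut of size 3: {Well→Ref, Well→r4, r6→Ref}.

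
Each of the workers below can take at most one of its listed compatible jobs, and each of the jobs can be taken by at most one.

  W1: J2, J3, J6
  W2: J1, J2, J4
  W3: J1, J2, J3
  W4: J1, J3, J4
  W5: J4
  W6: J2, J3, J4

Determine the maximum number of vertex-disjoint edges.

Unit-capacity flow: source→left, listed edges, right→sink; max matching = max flow.
Augmenting path W1→J2 (+1); matched 1.
Augmenting path W2→J1 (+1); matched 2.
Augmenting path W3→J3 (+1); matched 3.
Augmenting path W4→J4 (+1); matched 4.
Augmenting path W6→J2→W1→J6 (+1); matched 5.
No augmenting path remains; maximum matching = 5.
König certificate: {W1, J1, J2, J3, J4} is a vertex cover of size 5 (every listed pair touches it), so no matching can be larger.

5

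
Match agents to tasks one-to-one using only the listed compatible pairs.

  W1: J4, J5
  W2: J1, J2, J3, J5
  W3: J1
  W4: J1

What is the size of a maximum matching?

Unit-capacity flow: source→left, listed edges, right→sink; max matching = max flow.
Augmenting path W1→J4 (+1); matched 1.
Augmenting path W2→J1 (+1); matched 2.
Augmenting path W3→J1→W2→J2 (+1); matched 3.
No augmenting path remains; maximum matching = 3.
König certificate: {W1, W2, J1} is a vertex cover of size 3 (every listed pair touches it), so no matching can be larger.

3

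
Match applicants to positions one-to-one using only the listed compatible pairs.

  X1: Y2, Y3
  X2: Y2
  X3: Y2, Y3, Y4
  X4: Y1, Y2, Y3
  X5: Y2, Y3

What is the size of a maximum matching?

4

Unit-capacity flow: source→left, listed edges, right→sink; max matching = max flow.
Augmenting path X1→Y2 (+1); matched 1.
Augmenting path X3→Y3 (+1); matched 2.
Augmenting path X4→Y1 (+1); matched 3.
Augmenting path X5→Y3→X3→Y4 (+1); matched 4.
No augmenting path remains; maximum matching = 4.
König certificate: {X3, X4, Y2, Y3} is a vertex cover of size 4 (every listed pair touches it), so no matching can be larger.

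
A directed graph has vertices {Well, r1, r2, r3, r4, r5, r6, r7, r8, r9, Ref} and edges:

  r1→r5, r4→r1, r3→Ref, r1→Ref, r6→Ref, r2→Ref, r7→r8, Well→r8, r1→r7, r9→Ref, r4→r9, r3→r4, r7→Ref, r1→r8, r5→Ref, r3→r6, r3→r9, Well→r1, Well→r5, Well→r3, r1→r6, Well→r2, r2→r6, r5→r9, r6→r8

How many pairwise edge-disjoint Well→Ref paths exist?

Assign every edge capacity 1; by Menger, the answer equals the max flow.
Path Well→r1→Ref (+1); total 1.
Path Well→r2→Ref (+1); total 2.
Path Well→r3→Ref (+1); total 3.
Path Well→r5→Ref (+1); total 4.
No residual Well→Ref path; max flow = 4.
Certifying cut of size 4: {Well→r1, Well→r2, Well→r3, Well→r5}.

4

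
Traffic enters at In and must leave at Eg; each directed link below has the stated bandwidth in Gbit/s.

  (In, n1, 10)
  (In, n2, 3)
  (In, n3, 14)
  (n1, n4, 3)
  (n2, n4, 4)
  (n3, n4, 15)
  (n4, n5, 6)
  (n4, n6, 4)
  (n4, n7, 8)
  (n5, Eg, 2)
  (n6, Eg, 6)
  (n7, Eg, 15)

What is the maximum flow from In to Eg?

14

Augment In→n1→n4→n5→Eg: bottleneck 2, flow now 2.
Augment In→n1→n4→n6→Eg: bottleneck 1, flow now 3.
Augment In→n2→n4→n6→Eg: bottleneck 3, flow now 6.
Augment In→n3→n4→n7→Eg: bottleneck 8, flow now 14.
No augmenting path remains; maximum flow = 14.
In the residual graph, reachable from In: {In, n1, n2, n3, n4, n5}.
Min-cut edges: n4→n6 (4), n4→n7 (8), n5→Eg (2); capacity 4 + 8 + 2 = 14.
This cut is saturated, so no flow can exceed 14.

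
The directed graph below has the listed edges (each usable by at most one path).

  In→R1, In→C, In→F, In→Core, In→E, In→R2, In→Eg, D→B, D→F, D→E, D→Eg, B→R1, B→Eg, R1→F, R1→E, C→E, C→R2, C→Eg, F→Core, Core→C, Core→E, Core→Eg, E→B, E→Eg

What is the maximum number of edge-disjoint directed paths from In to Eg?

5

Assign every edge capacity 1; by Menger, the answer equals the max flow.
Path In→Eg (+1); total 1.
Path In→C→Eg (+1); total 2.
Path In→Core→Eg (+1); total 3.
Path In→E→Eg (+1); total 4.
Path In→R1→E→B→Eg (+1); total 5.
No residual In→Eg path; max flow = 5.
Certifying cut of size 5: {C→Eg, Core→Eg, E→B, E→Eg, In→Eg}.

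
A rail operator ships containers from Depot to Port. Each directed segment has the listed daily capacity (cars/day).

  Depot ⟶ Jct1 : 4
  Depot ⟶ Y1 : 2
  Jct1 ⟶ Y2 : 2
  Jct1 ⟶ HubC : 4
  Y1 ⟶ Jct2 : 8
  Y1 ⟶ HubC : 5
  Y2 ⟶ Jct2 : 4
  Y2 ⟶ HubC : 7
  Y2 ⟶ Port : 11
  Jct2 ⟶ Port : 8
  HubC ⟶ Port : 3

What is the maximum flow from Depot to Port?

6

Augment Depot→Jct1→Y2→Port: bottleneck 2, flow now 2.
Augment Depot→Jct1→HubC→Port: bottleneck 2, flow now 4.
Augment Depot→Y1→Jct2→Port: bottleneck 2, flow now 6.
No augmenting path remains; maximum flow = 6.
In the residual graph, reachable from Depot: {Depot}.
Min-cut edges: Depot→Jct1 (4), Depot→Y1 (2); capacity 4 + 2 = 6.
This cut is saturated, so no flow can exceed 6.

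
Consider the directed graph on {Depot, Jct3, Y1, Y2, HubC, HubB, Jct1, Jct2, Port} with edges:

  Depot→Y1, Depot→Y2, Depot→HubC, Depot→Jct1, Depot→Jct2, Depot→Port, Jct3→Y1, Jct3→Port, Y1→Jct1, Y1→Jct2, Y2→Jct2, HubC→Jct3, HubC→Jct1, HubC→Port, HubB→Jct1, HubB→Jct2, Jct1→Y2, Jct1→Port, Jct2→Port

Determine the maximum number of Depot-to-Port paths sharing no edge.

Assign every edge capacity 1; by Menger, the answer equals the max flow.
Path Depot→Port (+1); total 1.
Path Depot→HubC→Port (+1); total 2.
Path Depot→Jct1→Port (+1); total 3.
Path Depot→Jct2→Port (+1); total 4.
No residual Depot→Port path; max flow = 4.
Certifying cut of size 4: {Depot→HubC, Depot→Port, Jct1→Port, Jct2→Port}.

4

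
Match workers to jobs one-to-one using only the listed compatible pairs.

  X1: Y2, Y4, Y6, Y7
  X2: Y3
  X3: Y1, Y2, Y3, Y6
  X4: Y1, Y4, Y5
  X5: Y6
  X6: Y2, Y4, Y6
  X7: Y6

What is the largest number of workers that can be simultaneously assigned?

6

Unit-capacity flow: source→left, listed edges, right→sink; max matching = max flow.
Augmenting path X1→Y2 (+1); matched 1.
Augmenting path X2→Y3 (+1); matched 2.
Augmenting path X3→Y1 (+1); matched 3.
Augmenting path X4→Y4 (+1); matched 4.
Augmenting path X5→Y6 (+1); matched 5.
Augmenting path X6→Y2→X1→Y7 (+1); matched 6.
No augmenting path remains; maximum matching = 6.
König certificate: {X1, X2, X3, X4, X6, Y6} is a vertex cover of size 6 (every listed pair touches it), so no matching can be larger.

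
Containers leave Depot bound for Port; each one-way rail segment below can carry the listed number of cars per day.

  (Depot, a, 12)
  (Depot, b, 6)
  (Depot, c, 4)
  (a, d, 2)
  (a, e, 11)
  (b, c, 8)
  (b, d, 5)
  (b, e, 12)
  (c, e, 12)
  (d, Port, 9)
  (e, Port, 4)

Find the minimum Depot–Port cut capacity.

Augment Depot→a→d→Port: bottleneck 2, flow now 2.
Augment Depot→a→e→Port: bottleneck 4, flow now 6.
Augment Depot→b→d→Port: bottleneck 5, flow now 11.
No augmenting path remains; maximum flow = 11.
By max-flow min-cut, the minimum cut capacity equals the max flow.
In the residual graph, reachable from Depot: {Depot, a, b, c, e}.
Min-cut edges: a→d (2), b→d (5), e→Port (4); capacity 2 + 5 + 4 = 11.

11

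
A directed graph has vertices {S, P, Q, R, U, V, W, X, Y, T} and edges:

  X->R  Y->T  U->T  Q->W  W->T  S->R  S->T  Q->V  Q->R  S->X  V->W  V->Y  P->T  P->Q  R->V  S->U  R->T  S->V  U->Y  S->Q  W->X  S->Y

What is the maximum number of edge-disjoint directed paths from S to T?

5

Assign every edge capacity 1; by Menger, the answer equals the max flow.
Path S→T (+1); total 1.
Path S→R→T (+1); total 2.
Path S→U→T (+1); total 3.
Path S→Y→T (+1); total 4.
Path S→Q→W→T (+1); total 5.
No residual S→T path; max flow = 5.
Certifying cut of size 5: {R→T, S→T, S→U, W→T, Y→T}.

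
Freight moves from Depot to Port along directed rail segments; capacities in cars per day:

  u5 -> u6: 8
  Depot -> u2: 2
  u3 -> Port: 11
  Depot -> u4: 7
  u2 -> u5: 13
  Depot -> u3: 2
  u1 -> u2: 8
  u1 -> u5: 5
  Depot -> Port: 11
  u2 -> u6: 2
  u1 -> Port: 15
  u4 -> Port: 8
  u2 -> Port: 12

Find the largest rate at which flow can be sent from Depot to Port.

22

Augment Depot→Port: bottleneck 11, flow now 11.
Augment Depot→u2→Port: bottleneck 2, flow now 13.
Augment Depot→u3→Port: bottleneck 2, flow now 15.
Augment Depot→u4→Port: bottleneck 7, flow now 22.
No augmenting path remains; maximum flow = 22.
In the residual graph, reachable from Depot: {Depot}.
Min-cut edges: Depot→u2 (2), Depot→u3 (2), Depot→u4 (7), Depot→Port (11); capacity 2 + 2 + 7 + 11 = 22.
This cut is saturated, so no flow can exceed 22.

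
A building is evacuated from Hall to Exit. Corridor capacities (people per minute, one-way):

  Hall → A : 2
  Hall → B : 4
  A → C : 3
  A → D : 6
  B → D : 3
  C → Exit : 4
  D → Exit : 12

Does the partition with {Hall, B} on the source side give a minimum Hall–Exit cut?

Given cut capacity: 2 + 3 = 5.
Augment Hall→A→C→Exit: bottleneck 2, flow now 2.
Augment Hall→B→D→Exit: bottleneck 3, flow now 5.
No augmenting path remains; maximum flow = 5.
Cut capacity 5 equals the max flow, so it is a minimum cut.

Yes — it is a minimum cut (capacity 5).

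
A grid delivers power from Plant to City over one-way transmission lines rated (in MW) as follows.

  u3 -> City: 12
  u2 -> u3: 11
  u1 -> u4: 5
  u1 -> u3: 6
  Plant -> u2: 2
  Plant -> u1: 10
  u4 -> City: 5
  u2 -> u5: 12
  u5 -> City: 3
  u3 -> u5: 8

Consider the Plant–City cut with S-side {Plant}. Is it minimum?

Yes — it is a minimum cut (capacity 12).

Given cut capacity: 10 + 2 = 12.
Augment Plant→u1→u3→City: bottleneck 6, flow now 6.
Augment Plant→u1→u4→City: bottleneck 4, flow now 10.
Augment Plant→u2→u3→City: bottleneck 2, flow now 12.
No augmenting path remains; maximum flow = 12.
Cut capacity 12 equals the max flow, so it is a minimum cut.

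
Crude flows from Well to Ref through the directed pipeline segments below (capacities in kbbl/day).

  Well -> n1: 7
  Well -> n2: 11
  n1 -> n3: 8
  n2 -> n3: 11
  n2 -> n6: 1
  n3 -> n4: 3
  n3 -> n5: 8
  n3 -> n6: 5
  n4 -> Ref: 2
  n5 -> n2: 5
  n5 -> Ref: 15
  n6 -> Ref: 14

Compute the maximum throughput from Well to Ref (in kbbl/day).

Augment Well→n2→n6→Ref: bottleneck 1, flow now 1.
Augment Well→n1→n3→n4→Ref: bottleneck 2, flow now 3.
Augment Well→n1→n3→n5→Ref: bottleneck 5, flow now 8.
Augment Well→n2→n3→n5→Ref: bottleneck 3, flow now 11.
Augment Well→n2→n3→n6→Ref: bottleneck 5, flow now 16.
No augmenting path remains; maximum flow = 16.
In the residual graph, reachable from Well: {Well, n1, n2, n3, n4}.
Min-cut edges: n2→n6 (1), n3→n5 (8), n3→n6 (5), n4→Ref (2); capacity 1 + 8 + 5 + 2 = 16.
This cut is saturated, so no flow can exceed 16.

16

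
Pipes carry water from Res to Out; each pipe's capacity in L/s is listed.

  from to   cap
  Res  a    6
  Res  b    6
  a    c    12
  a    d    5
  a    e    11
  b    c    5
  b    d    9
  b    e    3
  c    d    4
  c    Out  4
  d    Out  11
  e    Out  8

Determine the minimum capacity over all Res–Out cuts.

12

Augment Res→a→c→Out: bottleneck 4, flow now 4.
Augment Res→a→d→Out: bottleneck 2, flow now 6.
Augment Res→b→d→Out: bottleneck 6, flow now 12.
No augmenting path remains; maximum flow = 12.
By max-flow min-cut, the minimum cut capacity equals the max flow.
In the residual graph, reachable from Res: {Res}.
Min-cut edges: Res→a (6), Res→b (6); capacity 6 + 6 = 12.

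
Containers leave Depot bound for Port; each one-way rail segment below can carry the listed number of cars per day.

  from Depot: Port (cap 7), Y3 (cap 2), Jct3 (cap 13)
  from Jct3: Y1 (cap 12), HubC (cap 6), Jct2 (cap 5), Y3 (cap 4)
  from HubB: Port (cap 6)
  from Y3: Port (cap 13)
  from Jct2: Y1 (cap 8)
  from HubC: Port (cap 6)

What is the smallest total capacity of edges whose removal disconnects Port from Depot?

19

Augment Depot→Port: bottleneck 7, flow now 7.
Augment Depot→Y3→Port: bottleneck 2, flow now 9.
Augment Depot→Jct3→Y3→Port: bottleneck 4, flow now 13.
Augment Depot→Jct3→HubC→Port: bottleneck 6, flow now 19.
No augmenting path remains; maximum flow = 19.
By max-flow min-cut, the minimum cut capacity equals the max flow.
In the residual graph, reachable from Depot: {Depot, Jct3, Jct2, Y1}.
Min-cut edges: Depot→Y3 (2), Depot→Port (7), Jct3→Y3 (4), Jct3→HubC (6); capacity 2 + 7 + 4 + 6 = 19.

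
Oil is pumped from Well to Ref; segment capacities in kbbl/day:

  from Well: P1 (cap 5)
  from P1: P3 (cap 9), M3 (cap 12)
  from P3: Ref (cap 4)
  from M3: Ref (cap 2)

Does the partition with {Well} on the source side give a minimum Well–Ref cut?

Given cut capacity: 5 = 5.
Augment Well→P1→P3→Ref: bottleneck 4, flow now 4.
Augment Well→P1→M3→Ref: bottleneck 1, flow now 5.
No augmenting path remains; maximum flow = 5.
Cut capacity 5 equals the max flow, so it is a minimum cut.

Yes — it is a minimum cut (capacity 5).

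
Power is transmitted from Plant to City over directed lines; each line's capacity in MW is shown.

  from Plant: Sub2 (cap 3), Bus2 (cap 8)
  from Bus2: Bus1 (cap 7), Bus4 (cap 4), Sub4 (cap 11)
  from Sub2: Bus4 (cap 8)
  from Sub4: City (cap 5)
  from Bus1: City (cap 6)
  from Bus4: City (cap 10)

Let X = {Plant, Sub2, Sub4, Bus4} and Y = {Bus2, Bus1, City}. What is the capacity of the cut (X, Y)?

23

Edges leaving {Plant, Sub2, Sub4, Bus4}: Plant→Bus2 (8), Sub4→City (5), Bus4→City (10).
Cut capacity = 8 + 5 + 10 = 23.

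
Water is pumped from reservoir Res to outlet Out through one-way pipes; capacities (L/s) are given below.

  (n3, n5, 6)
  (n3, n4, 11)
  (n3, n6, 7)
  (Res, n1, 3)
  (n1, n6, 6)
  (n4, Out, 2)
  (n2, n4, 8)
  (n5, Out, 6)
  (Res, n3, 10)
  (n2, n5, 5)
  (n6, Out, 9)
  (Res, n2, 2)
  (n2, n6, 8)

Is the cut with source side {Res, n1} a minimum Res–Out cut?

No — its capacity is 18, but the minimum cut has capacity 15.

Given cut capacity: 2 + 10 + 6 = 18.
Augment Res→n1→n6→Out: bottleneck 3, flow now 3.
Augment Res→n2→n4→Out: bottleneck 2, flow now 5.
Augment Res→n3→n5→Out: bottleneck 6, flow now 11.
Augment Res→n3→n6→Out: bottleneck 4, flow now 15.
No augmenting path remains; maximum flow = 15.
In the residual graph, reachable from Res: {Res}.
Min-cut edges: Res→n1 (3), Res→n2 (2), Res→n3 (10); capacity 3 + 2 + 10 = 15.
Cut capacity 18 exceeds the max flow 15, so it is not minimum.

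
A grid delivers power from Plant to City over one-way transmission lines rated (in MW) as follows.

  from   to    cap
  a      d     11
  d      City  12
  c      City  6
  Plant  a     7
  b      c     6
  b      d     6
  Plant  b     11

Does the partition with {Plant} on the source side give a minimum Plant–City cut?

Given cut capacity: 7 + 11 = 18.
Augment Plant→a→d→City: bottleneck 7, flow now 7.
Augment Plant→b→c→City: bottleneck 6, flow now 13.
Augment Plant→b→d→City: bottleneck 5, flow now 18.
No augmenting path remains; maximum flow = 18.
Cut capacity 18 equals the max flow, so it is a minimum cut.

Yes — it is a minimum cut (capacity 18).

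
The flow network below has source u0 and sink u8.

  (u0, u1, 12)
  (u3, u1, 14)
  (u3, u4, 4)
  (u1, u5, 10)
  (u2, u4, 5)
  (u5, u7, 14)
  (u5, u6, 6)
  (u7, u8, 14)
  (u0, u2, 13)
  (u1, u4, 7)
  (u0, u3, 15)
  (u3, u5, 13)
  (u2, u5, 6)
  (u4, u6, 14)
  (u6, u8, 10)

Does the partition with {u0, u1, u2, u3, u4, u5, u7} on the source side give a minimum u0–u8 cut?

No — its capacity is 34, but the minimum cut has capacity 24.

Given cut capacity: 14 + 6 + 14 = 34.
Augment u0→u1→u4→u6→u8: bottleneck 7, flow now 7.
Augment u0→u1→u5→u6→u8: bottleneck 3, flow now 10.
Augment u0→u1→u5→u7→u8: bottleneck 2, flow now 12.
Augment u0→u2→u5→u7→u8: bottleneck 6, flow now 18.
Augment u0→u3→u5→u7→u8: bottleneck 6, flow now 24.
No augmenting path remains; maximum flow = 24.
In the residual graph, reachable from u0: {u0, u1, u2, u3, u4, u5, u6}.
Min-cut edges: u5→u7 (14), u6→u8 (10); capacity 14 + 10 = 24.
Cut capacity 34 exceeds the max flow 24, so it is not minimum.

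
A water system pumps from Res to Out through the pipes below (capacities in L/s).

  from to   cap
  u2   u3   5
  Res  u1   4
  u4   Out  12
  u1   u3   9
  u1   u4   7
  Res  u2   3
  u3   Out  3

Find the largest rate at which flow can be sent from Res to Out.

7

Augment Res→u1→u3→Out: bottleneck 3, flow now 3.
Augment Res→u1→u4→Out: bottleneck 1, flow now 4.
Augment Res→u2→u3→u1→u4→Out: bottleneck 3, flow now 7. (uses reverse residual edge)
No augmenting path remains; maximum flow = 7.
In the residual graph, reachable from Res: {Res}.
Min-cut edges: Res→u1 (4), Res→u2 (3); capacity 4 + 3 = 7.
This cut is saturated, so no flow can exceed 7.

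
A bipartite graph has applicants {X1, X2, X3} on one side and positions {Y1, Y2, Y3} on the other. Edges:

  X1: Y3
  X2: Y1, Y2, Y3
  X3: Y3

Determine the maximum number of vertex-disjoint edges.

Unit-capacity flow: source→left, listed edges, right→sink; max matching = max flow.
Augmenting path X1→Y3 (+1); matched 1.
Augmenting path X2→Y1 (+1); matched 2.
No augmenting path remains; maximum matching = 2.
König certificate: {X2, Y3} is a vertex cover of size 2 (every listed pair touches it), so no matching can be larger.

2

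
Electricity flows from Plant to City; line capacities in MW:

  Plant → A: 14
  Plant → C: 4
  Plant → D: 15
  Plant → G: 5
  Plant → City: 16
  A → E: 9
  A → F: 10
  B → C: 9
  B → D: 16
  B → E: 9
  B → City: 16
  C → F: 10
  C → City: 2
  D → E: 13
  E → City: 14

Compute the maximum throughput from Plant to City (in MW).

32

Augment Plant→City: bottleneck 16, flow now 16.
Augment Plant→C→City: bottleneck 2, flow now 18.
Augment Plant→A→E→City: bottleneck 9, flow now 27.
Augment Plant→D→E→City: bottleneck 5, flow now 32.
No augmenting path remains; maximum flow = 32.
In the residual graph, reachable from Plant: {Plant, A, C, D, E, F, G}.
Min-cut edges: Plant→City (16), C→City (2), E→City (14); capacity 16 + 2 + 14 = 32.
This cut is saturated, so no flow can exceed 32.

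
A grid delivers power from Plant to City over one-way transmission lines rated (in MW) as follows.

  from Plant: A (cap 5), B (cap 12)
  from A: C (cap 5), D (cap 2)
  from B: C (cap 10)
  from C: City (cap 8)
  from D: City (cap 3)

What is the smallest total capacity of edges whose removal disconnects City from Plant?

Augment Plant→A→C→City: bottleneck 5, flow now 5.
Augment Plant→B→C→City: bottleneck 3, flow now 8.
Augment Plant→B→C→A→D→City: bottleneck 2, flow now 10. (uses reverse residual edge)
No augmenting path remains; maximum flow = 10.
By max-flow min-cut, the minimum cut capacity equals the max flow.
In the residual graph, reachable from Plant: {Plant, A, B, C}.
Min-cut edges: A→D (2), C→City (8); capacity 2 + 8 = 10.

10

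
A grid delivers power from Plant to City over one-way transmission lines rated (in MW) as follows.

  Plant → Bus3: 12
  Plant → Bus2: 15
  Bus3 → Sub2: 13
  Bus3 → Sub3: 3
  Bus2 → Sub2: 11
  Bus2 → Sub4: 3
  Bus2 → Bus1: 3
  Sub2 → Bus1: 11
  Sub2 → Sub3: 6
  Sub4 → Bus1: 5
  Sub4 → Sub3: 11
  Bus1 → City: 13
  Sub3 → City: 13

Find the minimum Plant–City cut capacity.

25

Augment Plant→Bus3→Sub3→City: bottleneck 3, flow now 3.
Augment Plant→Bus2→Bus1→City: bottleneck 3, flow now 6.
Augment Plant→Bus3→Sub2→Bus1→City: bottleneck 9, flow now 15.
Augment Plant→Bus2→Sub2→Bus1→City: bottleneck 1, flow now 16.
Augment Plant→Bus2→Sub2→Sub3→City: bottleneck 6, flow now 22.
Augment Plant→Bus2→Sub4→Sub3→City: bottleneck 3, flow now 25.
No augmenting path remains; maximum flow = 25.
By max-flow min-cut, the minimum cut capacity equals the max flow.
In the residual graph, reachable from Plant: {Plant, Bus3, Bus2, Sub2, Bus1}.
Min-cut edges: Bus3→Sub3 (3), Bus2→Sub4 (3), Sub2→Sub3 (6), Bus1→City (13); capacity 3 + 3 + 6 + 13 = 25.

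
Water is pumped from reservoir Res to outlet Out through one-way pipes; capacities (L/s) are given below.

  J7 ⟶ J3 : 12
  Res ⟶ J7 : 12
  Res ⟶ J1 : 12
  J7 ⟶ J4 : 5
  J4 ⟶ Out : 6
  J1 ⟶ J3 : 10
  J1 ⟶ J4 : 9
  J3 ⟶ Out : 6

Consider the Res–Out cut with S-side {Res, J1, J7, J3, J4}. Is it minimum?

Yes — it is a minimum cut (capacity 12).

Given cut capacity: 6 + 6 = 12.
Augment Res→J1→J3→Out: bottleneck 6, flow now 6.
Augment Res→J1→J4→Out: bottleneck 6, flow now 12.
No augmenting path remains; maximum flow = 12.
Cut capacity 12 equals the max flow, so it is a minimum cut.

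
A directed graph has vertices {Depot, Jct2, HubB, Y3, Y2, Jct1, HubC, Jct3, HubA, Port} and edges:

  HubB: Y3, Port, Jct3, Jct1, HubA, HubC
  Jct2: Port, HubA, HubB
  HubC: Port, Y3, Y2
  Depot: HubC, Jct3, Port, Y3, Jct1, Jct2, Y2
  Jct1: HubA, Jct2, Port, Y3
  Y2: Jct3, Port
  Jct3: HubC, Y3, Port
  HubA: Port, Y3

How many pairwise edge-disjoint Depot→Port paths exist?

6

Assign every edge capacity 1; by Menger, the answer equals the max flow.
Path Depot→Port (+1); total 1.
Path Depot→Jct2→Port (+1); total 2.
Path Depot→Y2→Port (+1); total 3.
Path Depot→Jct1→Port (+1); total 4.
Path Depot→HubC→Port (+1); total 5.
Path Depot→Jct3→Port (+1); total 6.
No residual Depot→Port path; max flow = 6.
Certifying cut of size 6: {Depot→HubC, Depot→Jct1, Depot→Jct2, Depot→Jct3, Depot→Port, Depot→Y2}.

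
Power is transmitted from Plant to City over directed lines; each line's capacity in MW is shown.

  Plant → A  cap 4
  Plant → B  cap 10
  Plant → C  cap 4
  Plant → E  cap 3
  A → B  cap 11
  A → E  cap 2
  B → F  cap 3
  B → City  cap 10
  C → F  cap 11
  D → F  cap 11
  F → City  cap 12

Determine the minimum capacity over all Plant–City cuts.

17

Augment Plant→B→City: bottleneck 10, flow now 10.
Augment Plant→C→F→City: bottleneck 4, flow now 14.
Augment Plant→A→B→F→City: bottleneck 3, flow now 17.
No augmenting path remains; maximum flow = 17.
By max-flow min-cut, the minimum cut capacity equals the max flow.
In the residual graph, reachable from Plant: {Plant, A, B, E}.
Min-cut edges: Plant→C (4), B→F (3), B→City (10); capacity 4 + 3 + 10 = 17.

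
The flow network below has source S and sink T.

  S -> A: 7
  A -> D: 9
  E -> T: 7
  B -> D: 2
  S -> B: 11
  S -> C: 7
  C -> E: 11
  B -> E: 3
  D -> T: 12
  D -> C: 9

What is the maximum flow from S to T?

Augment S→A→D→T: bottleneck 7, flow now 7.
Augment S→B→D→T: bottleneck 2, flow now 9.
Augment S→B→E→T: bottleneck 3, flow now 12.
Augment S→C→E→T: bottleneck 4, flow now 16.
No augmenting path remains; maximum flow = 16.
In the residual graph, reachable from S: {S, B, C, E}.
Min-cut edges: S→A (7), B→D (2), E→T (7); capacity 7 + 2 + 7 = 16.
This cut is saturated, so no flow can exceed 16.

16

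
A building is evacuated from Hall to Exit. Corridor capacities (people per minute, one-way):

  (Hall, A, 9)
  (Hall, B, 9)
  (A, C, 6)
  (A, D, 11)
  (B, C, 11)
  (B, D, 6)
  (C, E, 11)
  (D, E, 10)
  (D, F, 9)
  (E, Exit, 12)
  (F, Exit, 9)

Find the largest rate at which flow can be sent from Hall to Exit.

18

Augment Hall→A→C→E→Exit: bottleneck 6, flow now 6.
Augment Hall→A→D→E→Exit: bottleneck 3, flow now 9.
Augment Hall→B→C→E→Exit: bottleneck 3, flow now 12.
Augment Hall→B→D→F→Exit: bottleneck 6, flow now 18.
No augmenting path remains; maximum flow = 18.
In the residual graph, reachable from Hall: {Hall}.
Min-cut edges: Hall→A (9), Hall→B (9); capacity 9 + 9 = 18.
This cut is saturated, so no flow can exceed 18.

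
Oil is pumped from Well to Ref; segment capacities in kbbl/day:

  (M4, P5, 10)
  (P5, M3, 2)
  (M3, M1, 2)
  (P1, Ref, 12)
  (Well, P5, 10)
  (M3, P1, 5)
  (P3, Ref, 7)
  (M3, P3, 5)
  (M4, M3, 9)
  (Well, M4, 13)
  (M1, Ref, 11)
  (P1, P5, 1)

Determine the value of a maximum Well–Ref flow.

11

Augment Well→M4→M3→P3→Ref: bottleneck 5, flow now 5.
Augment Well→M4→M3→P1→Ref: bottleneck 4, flow now 9.
Augment Well→P5→M3→P1→Ref: bottleneck 1, flow now 10.
Augment Well→P5→M3→M1→Ref: bottleneck 1, flow now 11.
No augmenting path remains; maximum flow = 11.
In the residual graph, reachable from Well: {Well, M4, P5}.
Min-cut edges: M4→M3 (9), P5→M3 (2); capacity 9 + 2 = 11.
This cut is saturated, so no flow can exceed 11.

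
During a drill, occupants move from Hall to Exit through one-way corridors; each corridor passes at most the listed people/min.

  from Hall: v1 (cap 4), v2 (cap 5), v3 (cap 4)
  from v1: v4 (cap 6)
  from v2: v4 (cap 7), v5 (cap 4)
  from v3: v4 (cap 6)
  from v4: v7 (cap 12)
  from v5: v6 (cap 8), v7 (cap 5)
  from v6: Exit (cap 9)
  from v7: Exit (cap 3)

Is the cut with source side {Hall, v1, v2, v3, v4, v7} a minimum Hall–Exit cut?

Yes — it is a minimum cut (capacity 7).

Given cut capacity: 4 + 3 = 7.
Augment Hall→v1→v4→v7→Exit: bottleneck 3, flow now 3.
Augment Hall→v2→v5→v6→Exit: bottleneck 4, flow now 7.
No augmenting path remains; maximum flow = 7.
Cut capacity 7 equals the max flow, so it is a minimum cut.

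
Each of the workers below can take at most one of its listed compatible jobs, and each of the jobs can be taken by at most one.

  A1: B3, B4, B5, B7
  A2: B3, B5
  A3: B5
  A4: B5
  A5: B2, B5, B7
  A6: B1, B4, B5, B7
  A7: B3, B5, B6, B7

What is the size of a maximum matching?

6

Unit-capacity flow: source→left, listed edges, right→sink; max matching = max flow.
Augmenting path A1→B3 (+1); matched 1.
Augmenting path A2→B5 (+1); matched 2.
Augmenting path A5→B2 (+1); matched 3.
Augmenting path A6→B1 (+1); matched 4.
Augmenting path A7→B6 (+1); matched 5.
Augmenting path A3→B5→A2→B3→A1→B4 (+1); matched 6.
No augmenting path remains; maximum matching = 6.
König certificate: {A1, A2, A5, A6, A7, B5} is a vertex cover of size 6 (every listed pair touches it), so no matching can be larger.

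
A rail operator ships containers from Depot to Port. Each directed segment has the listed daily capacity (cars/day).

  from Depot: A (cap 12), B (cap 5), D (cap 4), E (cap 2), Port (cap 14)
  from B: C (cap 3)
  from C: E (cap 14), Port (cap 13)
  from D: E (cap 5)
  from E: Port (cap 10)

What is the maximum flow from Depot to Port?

Augment Depot→Port: bottleneck 14, flow now 14.
Augment Depot→E→Port: bottleneck 2, flow now 16.
Augment Depot→B→C→Port: bottleneck 3, flow now 19.
Augment Depot→D→E→Port: bottleneck 4, flow now 23.
No augmenting path remains; maximum flow = 23.
In the residual graph, reachable from Depot: {Depot, A, B}.
Min-cut edges: Depot→D (4), Depot→E (2), Depot→Port (14), B→C (3); capacity 4 + 2 + 14 + 3 = 23.
This cut is saturated, so no flow can exceed 23.

23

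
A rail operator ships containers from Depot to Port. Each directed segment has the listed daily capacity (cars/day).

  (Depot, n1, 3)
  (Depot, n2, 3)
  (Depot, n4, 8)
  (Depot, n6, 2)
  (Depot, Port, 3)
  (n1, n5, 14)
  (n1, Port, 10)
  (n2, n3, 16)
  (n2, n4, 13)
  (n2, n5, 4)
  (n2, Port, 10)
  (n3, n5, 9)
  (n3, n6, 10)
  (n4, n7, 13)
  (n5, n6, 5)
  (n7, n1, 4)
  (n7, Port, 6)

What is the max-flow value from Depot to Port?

17

Augment Depot→Port: bottleneck 3, flow now 3.
Augment Depot→n1→Port: bottleneck 3, flow now 6.
Augment Depot→n2→Port: bottleneck 3, flow now 9.
Augment Depot→n4→n7→Port: bottleneck 6, flow now 15.
Augment Depot→n4→n7→n1→Port: bottleneck 2, flow now 17.
No augmenting path remains; maximum flow = 17.
In the residual graph, reachable from Depot: {Depot, n6}.
Min-cut edges: Depot→n1 (3), Depot→n2 (3), Depot→n4 (8), Depot→Port (3); capacity 3 + 3 + 8 + 3 = 17.
This cut is saturated, so no flow can exceed 17.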